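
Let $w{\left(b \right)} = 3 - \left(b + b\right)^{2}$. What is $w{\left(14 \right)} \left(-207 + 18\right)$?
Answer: $147609$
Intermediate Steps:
$w{\left(b \right)} = 3 - 4 b^{2}$ ($w{\left(b \right)} = 3 - \left(2 b\right)^{2} = 3 - 4 b^{2}$)
$w{\left(14 \right)} \left(-207 + 18\right) = \left(3 - 4 \cdot 14^{2}\right) \left(-207 + 18\right) = \left(3 - 784\right) \left(-189\right) = \left(-781\right) \left(-189\right) = 147609$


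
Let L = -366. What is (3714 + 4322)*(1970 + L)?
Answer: 12889744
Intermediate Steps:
(3714 + 4322)*(1970 + L) = (3714 + 4322)*(1970 - 366) = 8036*1604 = 12889744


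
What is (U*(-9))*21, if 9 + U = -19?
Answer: 5292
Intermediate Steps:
U = -28 (U = -9 - 19 = -28)
(U*(-9))*21 = -28*(-9)*21 = 252*21 = 5292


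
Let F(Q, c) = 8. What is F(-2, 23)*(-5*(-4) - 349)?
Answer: -2632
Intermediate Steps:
F(-2, 23)*(-5*(-4) - 349) = 8*(-5*(-4) - 349) = 8*(20 - 349) = 8*(-329) = -2632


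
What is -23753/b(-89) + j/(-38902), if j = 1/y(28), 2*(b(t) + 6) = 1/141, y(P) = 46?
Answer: 11986636578541/3026030972 ≈ 3961.2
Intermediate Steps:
b(t) = -1691/282 (b(t) = -6 + (1/2)/141 = -6 + (1/2)*(1/141) = -6 + 1/282 = -1691/282)
j = 1/46 ≈ 0.021739
-23753/b(-89) + j/(-38902) = -23753/(-1691/282) + (1/46)/(-38902) = -23753*(-282/1691) + (1/46)*(-1/38902) = 6698346/1691 - 1/1789492 = 11986636578541/3026030972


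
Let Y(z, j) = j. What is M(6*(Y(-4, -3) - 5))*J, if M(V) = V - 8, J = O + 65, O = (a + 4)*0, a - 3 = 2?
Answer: -3640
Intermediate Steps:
a = 5 (a = 3 + 2 = 5)
O = 0 (O = (5 + 4)*0 = 9*0 = 0)
J = 65 (J = 0 + 65 = 65)
M(V) = -8 + V
M(6*(Y(-4, -3) - 5))*J = (-8 + 6*(-3 - 5))*65 = (-8 + 6*(-8))*65 = (-8 - 48)*65 = -56*65 = -3640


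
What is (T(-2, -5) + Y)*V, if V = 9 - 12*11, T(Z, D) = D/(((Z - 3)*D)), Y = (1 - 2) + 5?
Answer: -2337/5 ≈ -467.40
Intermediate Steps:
Y = 4 (Y = -1 + 5 = 4)
T(Z, D) = 1/(-3 + Z) (T(Z, D) = D/(((-3 + Z)*D)) = D/((D*(-3 + Z))) = D*(1/(D*(-3 + Z))) = 1/(-3 + Z))
V = -123 (V = 9 - 132 = -123)
(T(-2, -5) + Y)*V = (1/(-3 - 2) + 4)*(-123) = (1/(-5) + 4)*(-123) = (-⅕ + 4)*(-123) = (19/5)*(-123) = -2337/5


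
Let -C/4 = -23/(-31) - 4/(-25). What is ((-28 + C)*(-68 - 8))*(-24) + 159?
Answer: -44557479/775 ≈ -57494.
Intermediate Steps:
C = -2796/775 (C = -4*(-23/(-31) - 4/(-25)) = -4*(-23*(-1/31) - 4*(-1/25)) = -4*(23/31 + 4/25) = -4*699/775 = -2796/775 ≈ -3.6077)
((-28 + C)*(-68 - 8))*(-24) + 159 = ((-28 - 2796/775)*(-68 - 8))*(-24) + 159 = -24496/775*(-76)*(-24) + 159 = (1861696/775)*(-24) + 159 = -44680704/775 + 159 = -44557479/775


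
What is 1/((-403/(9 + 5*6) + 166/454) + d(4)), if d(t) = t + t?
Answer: -681/1340 ≈ -0.50821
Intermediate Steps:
d(t) = 2*t
1/((-403/(9 + 5*6) + 166/454) + d(4)) = 1/((-403/(9 + 5*6) + 166/454) + 2*4) = 1/((-403/(9 + 30) + 166*(1/454)) + 8) = 1/((-403/39 + 83/227) + 8) = 1/((-403*1/39 + 83/227) + 8) = 1/((-31/3 + 83/227) + 8) = 1/(-6788/681 + 8) = 1/(-1340/681) = -681/1340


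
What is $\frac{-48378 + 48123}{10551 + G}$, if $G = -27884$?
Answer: $\frac{255}{17333} \approx 0.014712$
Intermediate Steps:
$\frac{-48378 + 48123}{10551 + G} = \frac{-48378 + 48123}{10551 - 27884} = - \frac{255}{-17333} = \left(-255\right) \left(- \frac{1}{17333}\right) = \frac{255}{17333}$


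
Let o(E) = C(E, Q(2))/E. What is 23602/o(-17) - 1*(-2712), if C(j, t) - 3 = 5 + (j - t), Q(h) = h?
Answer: 431066/11 ≈ 39188.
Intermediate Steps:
C(j, t) = 8 + j - t (C(j, t) = 3 + (5 + (j - t)) = 3 + (5 + j - t) = 8 + j - t)
o(E) = (6 + E)/E (o(E) = (8 + E - 1*2)/E = (8 + E - 2)/E = (6 + E)/E)
23602/o(-17) - 1*(-2712) = 23602/(((6 - 17)/(-17))) - 1*(-2712) = 23602/((-1/17*(-11))) + 2712 = 23602/(11/17) + 2712 = 23602*(17/11) + 2712 = 401234/11 + 2712 = 431066/11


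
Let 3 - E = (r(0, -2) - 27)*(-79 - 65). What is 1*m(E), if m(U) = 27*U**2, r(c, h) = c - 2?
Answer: 470176083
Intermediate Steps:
r(c, h) = -2 + c
E = -4173 (E = 3 - ((-2 + 0) - 27)*(-79 - 65) = 3 - (-2 - 27)*(-144) = 3 - (-29)*(-144) = 3 - 1*4176 = 3 - 4176 = -4173)
1*m(E) = 1*(27*(-4173)**2) = 1*(27*17413929) = 1*470176083 = 470176083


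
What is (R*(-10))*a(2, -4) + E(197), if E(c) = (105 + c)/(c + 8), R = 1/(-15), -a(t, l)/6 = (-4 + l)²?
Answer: -52178/205 ≈ -254.53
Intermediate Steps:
a(t, l) = -6*(-4 + l)²
R = -1/15 ≈ -0.066667
E(c) = (105 + c)/(8 + c)
(R*(-10))*a(2, -4) + E(197) = (-1/15*(-10))*(-6*(-4 - 4)²) + (105 + 197)/(8 + 197) = 2*(-6*(-8)²)/3 + 302/205 = 2*(-6*64)/3 + (1/205)*302 = (⅔)*(-384) + 302/205 = -256 + 302/205 = -52178/205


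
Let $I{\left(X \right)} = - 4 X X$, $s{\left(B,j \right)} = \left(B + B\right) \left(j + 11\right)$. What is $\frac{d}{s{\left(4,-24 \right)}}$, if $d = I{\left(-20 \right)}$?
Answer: $\frac{200}{13} \approx 15.385$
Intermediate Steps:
$s{\left(B,j \right)} = 2 B \left(11 + j\right)$
$I{\left(X \right)} = - 4 X^{2}$
$d = -1600$ ($d = - 4 \left(-20\right)^{2} = \left(-4\right) 400 = -1600$)
$\frac{d}{s{\left(4,-24 \right)}} = - \frac{1600}{2 \cdot 4 \left(11 - 24\right)} = - \frac{1600}{2 \cdot 4 \left(-13\right)} = - \frac{1600}{-104} = \left(-1600\right) \left(- \frac{1}{104}\right) = \frac{200}{13}$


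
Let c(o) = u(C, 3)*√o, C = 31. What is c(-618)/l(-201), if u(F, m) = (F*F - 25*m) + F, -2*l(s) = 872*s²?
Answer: -917*I*√618/17614836 ≈ -0.0012942*I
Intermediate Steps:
l(s) = -436*s²
u(F, m) = F + F² - 25*m (u(F, m) = (F² - 25*m) + F = F + F² - 25*m)
c(o) = 917*√o (c(o) = (31 + 31² - 25*3)*√o = (31 + 961 - 75)*√o = 917*√o)
c(-618)/l(-201) = (917*√(-618))/((-436*(-201)²)) = (917*(I*√618))/((-436*40401)) = (917*I*√618)/(-17614836) = (917*I*√618)*(-1/17614836) = -917*I*√618/17614836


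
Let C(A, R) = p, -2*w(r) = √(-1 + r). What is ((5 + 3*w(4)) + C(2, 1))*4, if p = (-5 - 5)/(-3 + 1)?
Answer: 40 - 6*√3 ≈ 29.608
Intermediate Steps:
w(r) = -√(-1 + r)/2
p = 5 (p = -10/(-2) = -10*(-½) = 5)
C(A, R) = 5
((5 + 3*w(4)) + C(2, 1))*4 = ((5 + 3*(-√(-1 + 4)/2)) + 5)*4 = ((5 + 3*(-√3/2)) + 5)*4 = ((5 - 3*√3/2) + 5)*4 = (10 - 3*√3/2)*4 = 40 - 6*√3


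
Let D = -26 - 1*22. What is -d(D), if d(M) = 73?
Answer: -73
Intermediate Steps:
D = -48 (D = -26 - 22 = -48)
-d(D) = -1*73 = -73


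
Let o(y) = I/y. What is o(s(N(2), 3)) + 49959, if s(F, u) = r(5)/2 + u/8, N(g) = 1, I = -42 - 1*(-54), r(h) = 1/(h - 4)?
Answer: 349809/7 ≈ 49973.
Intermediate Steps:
r(h) = 1/(-4 + h)
I = 12 (I = -42 + 54 = 12)
s(F, u) = 1/2 + u/8 (s(F, u) = 1/((-4 + 5)*2) + u/8 = (1/2)/1 + u*(1/8) = 1*(1/2) + u/8 = 1/2 + u/8)
o(y) = 12/y
o(s(N(2), 3)) + 49959 = 12/(1/2 + (1/8)*3) + 49959 = 12/(1/2 + 3/8) + 49959 = 12/(7/8) + 49959 = 12*(8/7) + 49959 = 96/7 + 49959 = 349809/7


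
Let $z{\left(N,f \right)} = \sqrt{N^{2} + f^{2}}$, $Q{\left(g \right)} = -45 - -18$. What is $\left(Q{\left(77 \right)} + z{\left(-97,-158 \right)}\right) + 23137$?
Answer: $23110 + \sqrt{34373} \approx 23295.0$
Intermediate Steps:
$Q{\left(g \right)} = -27$ ($Q{\left(g \right)} = -45 + 18 = -27$)
$\left(Q{\left(77 \right)} + z{\left(-97,-158 \right)}\right) + 23137 = \left(-27 + \sqrt{\left(-97\right)^{2} + \left(-158\right)^{2}}\right) + 23137 = \left(-27 + \sqrt{9409 + 24964}\right) + 23137 = \left(-27 + \sqrt{34373}\right) + 23137 = 23110 + \sqrt{34373}$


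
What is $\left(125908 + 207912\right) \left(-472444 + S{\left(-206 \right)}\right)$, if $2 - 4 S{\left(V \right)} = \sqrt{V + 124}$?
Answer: $-157711089170 - 83455 i \sqrt{82} \approx -1.5771 \cdot 10^{11} - 7.5572 \cdot 10^{5} i$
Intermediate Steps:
$S{\left(V \right)} = \frac{1}{2} - \frac{\sqrt{124 + V}}{4}$ ($S{\left(V \right)} = \frac{1}{2} - \frac{\sqrt{V + 124}}{4} = \frac{1}{2} - \frac{\sqrt{124 + V}}{4}$)
$\left(125908 + 207912\right) \left(-472444 + S{\left(-206 \right)}\right) = \left(125908 + 207912\right) \left(-472444 + \left(\frac{1}{2} - \frac{\sqrt{124 - 206}}{4}\right)\right) = 333820 \left(-472444 + \left(\frac{1}{2} - \frac{\sqrt{-82}}{4}\right)\right) = 333820 \left(-472444 + \left(\frac{1}{2} - \frac{i \sqrt{82}}{4}\right)\right) = 333820 \left(- \frac{944887}{2} - \frac{i \sqrt{82}}{4}\right) = -157711089170 - 83455 i \sqrt{82}$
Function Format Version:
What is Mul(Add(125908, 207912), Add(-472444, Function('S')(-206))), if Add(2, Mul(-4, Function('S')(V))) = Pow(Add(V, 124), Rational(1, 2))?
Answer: Add(-157711089170, Mul(-83455, I, Pow(82, Rational(1, 2)))) ≈ Add(-1.5771e+11, Mul(-7.5572e+5, I))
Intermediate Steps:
Function('S')(V) = Add(Rational(1, 2), Mul(Rational(-1, 4), Pow(Add(124, V), Rational(1, 2)))) (Function('S')(V) = Add(Rational(1, 2), Mul(Rational(-1, 4), Pow(Add(V, 124), Rational(1, 2)))) = Add(Rational(1, 2), Mul(Rational(-1, 4), Pow(Add(124, V), Rational(1, 2)))))
Mul(Add(125908, 207912), Add(-472444, Function('S')(-206))) = Mul(Add(125908, 207912), Add(-472444, Add(Rational(1, 2), Mul(Rational(-1, 4), Pow(Add(124, -206), Rational(1, 2)))))) = Mul(333820, Add(-472444, Add(Rational(1, 2), Mul(Rational(-1, 4), Pow(-82, Rational(1, 2)))))) = Mul(333820, Add(-472444, Add(Rational(1, 2), Mul(Rational(-1, 4), Mul(I, Pow(82, Rational(1, 2))))))) = Mul(333820, Add(-472444, Add(Rational(1, 2), Mul(Rational(-1, 4), I, Pow(82, Rational(1, 2)))))) = Mul(333820, Add(Rational(-944887, 2), Mul(Rational(-1, 4), I, Pow(82, Rational(1, 2))))) = Add(-157711089170, Mul(-83455, I, Pow(82, Rational(1, 2))))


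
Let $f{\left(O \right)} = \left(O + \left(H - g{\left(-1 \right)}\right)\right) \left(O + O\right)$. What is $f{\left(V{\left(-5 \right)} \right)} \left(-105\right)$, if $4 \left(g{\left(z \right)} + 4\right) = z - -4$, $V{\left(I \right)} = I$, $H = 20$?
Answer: $\frac{38325}{2} \approx 19163.0$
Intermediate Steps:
$g{\left(z \right)} = -3 + \frac{z}{4}$ ($g{\left(z \right)} = -4 + \frac{z - -4}{4} = -4 + \frac{z + 4}{4} = -4 + \frac{4 + z}{4} = -4 + \left(1 + \frac{z}{4}\right) = -3 + \frac{z}{4}$)
$f{\left(O \right)} = 2 O \left(\frac{93}{4} + O\right)$ ($f{\left(O \right)} = \left(O + \left(20 - \left(-3 + \frac{1}{4} \left(-1\right)\right)\right)\right) \left(O + O\right) = \left(O + \left(20 - \left(-3 - \frac{1}{4}\right)\right)\right) 2 O = \left(O + \left(20 - - \frac{13}{4}\right)\right) 2 O = \left(O + \left(20 + \frac{13}{4}\right)\right) 2 O = \left(O + \frac{93}{4}\right) 2 O = \left(\frac{93}{4} + O\right) 2 O = 2 O \left(\frac{93}{4} + O\right)$)
$f{\left(V{\left(-5 \right)} \right)} \left(-105\right) = \frac{1}{2} \left(-5\right) \left(93 + 4 \left(-5\right)\right) \left(-105\right) = \frac{1}{2} \left(-5\right) \left(93 - 20\right) \left(-105\right) = \frac{1}{2} \left(-5\right) 73 \left(-105\right) = \left(- \frac{365}{2}\right) \left(-105\right) = \frac{38325}{2}$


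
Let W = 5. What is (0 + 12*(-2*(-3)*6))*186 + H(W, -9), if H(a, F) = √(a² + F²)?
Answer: 80352 + √106 ≈ 80362.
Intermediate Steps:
H(a, F) = √(F² + a²)
(0 + 12*(-2*(-3)*6))*186 + H(W, -9) = (0 + 12*(-2*(-3)*6))*186 + √((-9)² + 5²) = (0 + 12*(6*6))*186 + √(81 + 25) = (0 + 12*36)*186 + √106 = (0 + 432)*186 + √106 = 432*186 + √106 = 80352 + √106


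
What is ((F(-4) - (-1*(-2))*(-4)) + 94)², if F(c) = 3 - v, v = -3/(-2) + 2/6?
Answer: 383161/36 ≈ 10643.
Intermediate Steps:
v = 11/6 (v = -3*(-½) + 2*(⅙) = 3/2 + ⅓ = 11/6 ≈ 1.8333)
F(c) = 7/6 (F(c) = 3 - 1*11/6 = 3 - 11/6 = 7/6)
((F(-4) - (-1*(-2))*(-4)) + 94)² = ((7/6 - (-1*(-2))*(-4)) + 94)² = ((7/6 - 2*(-4)) + 94)² = ((7/6 - 1*(-8)) + 94)² = ((7/6 + 8) + 94)² = (55/6 + 94)² = (619/6)² = 383161/36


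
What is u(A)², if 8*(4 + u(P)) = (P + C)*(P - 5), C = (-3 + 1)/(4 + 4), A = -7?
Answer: 3025/64 ≈ 47.266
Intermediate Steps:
C = -¼ (C = -2/8 = -2*⅛ = -¼ ≈ -0.25000)
u(P) = -4 + (-5 + P)*(-¼ + P)/8 (u(P) = -4 + ((P - ¼)*(P - 5))/8 = -4 + ((-¼ + P)*(-5 + P))/8 = -4 + ((-5 + P)*(-¼ + P))/8 = -4 + (-5 + P)*(-¼ + P)/8)
u(A)² = (-123/32 - 21/32*(-7) + (⅛)*(-7)²)² = (-123/32 + 147/32 + (⅛)*49)² = (-123/32 + 147/32 + 49/8)² = (55/8)² = 3025/64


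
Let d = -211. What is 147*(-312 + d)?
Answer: -76881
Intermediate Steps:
147*(-312 + d) = 147*(-312 - 211) = 147*(-523) = -76881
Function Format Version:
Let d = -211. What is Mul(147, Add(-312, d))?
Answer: -76881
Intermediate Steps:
Mul(147, Add(-312, d)) = Mul(147, Add(-312, -211)) = Mul(147, -523) = -76881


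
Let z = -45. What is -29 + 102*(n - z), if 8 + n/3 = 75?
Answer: 25063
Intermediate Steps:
n = 201 (n = -24 + 3*75 = -24 + 225 = 201)
-29 + 102*(n - z) = -29 + 102*(201 - 1*(-45)) = -29 + 102*(201 + 45) = -29 + 102*246 = -29 + 25092 = 25063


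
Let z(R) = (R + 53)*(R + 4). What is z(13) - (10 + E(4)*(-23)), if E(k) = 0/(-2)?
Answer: 1112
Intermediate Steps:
E(k) = 0 (E(k) = 0*(-½) = 0)
z(R) = (4 + R)*(53 + R) (z(R) = (53 + R)*(4 + R) = (4 + R)*(53 + R))
z(13) - (10 + E(4)*(-23)) = (212 + 13² + 57*13) - (10 + 0*(-23)) = (212 + 169 + 741) - (10 + 0) = 1122 - 1*10 = 1122 - 10 = 1112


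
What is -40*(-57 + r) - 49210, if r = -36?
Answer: -45490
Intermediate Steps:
-40*(-57 + r) - 49210 = -40*(-57 - 36) - 49210 = -40*(-93) - 49210 = 3720 - 49210 = -45490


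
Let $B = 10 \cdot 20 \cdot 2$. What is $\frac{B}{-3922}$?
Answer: $- \frac{200}{1961} \approx -0.10199$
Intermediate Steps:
$B = 400$ ($B = 200 \cdot 2 = 400$)
$\frac{B}{-3922} = \frac{400}{-3922} = 400 \left(- \frac{1}{3922}\right) = - \frac{200}{1961}$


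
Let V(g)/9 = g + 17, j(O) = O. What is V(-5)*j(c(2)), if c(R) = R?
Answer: 216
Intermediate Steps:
V(g) = 153 + 9*g (V(g) = 9*(g + 17) = 9*(17 + g) = 153 + 9*g)
V(-5)*j(c(2)) = (153 + 9*(-5))*2 = (153 - 45)*2 = 108*2 = 216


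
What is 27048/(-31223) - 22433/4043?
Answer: -809780623/126234589 ≈ -6.4149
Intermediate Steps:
27048/(-31223) - 22433/4043 = 27048*(-1/31223) - 22433*1/4043 = -27048/31223 - 22433/4043 = -809780623/126234589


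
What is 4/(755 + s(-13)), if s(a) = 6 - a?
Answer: 2/387 ≈ 0.0051680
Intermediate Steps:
4/(755 + s(-13)) = 4/(755 + (6 - 1*(-13))) = 4/(755 + (6 + 13)) = 4/(755 + 19) = 4/774 = (1/774)*4 = 2/387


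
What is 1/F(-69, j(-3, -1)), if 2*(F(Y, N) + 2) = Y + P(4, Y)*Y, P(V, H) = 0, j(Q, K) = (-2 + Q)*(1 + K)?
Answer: -2/73 ≈ -0.027397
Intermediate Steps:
j(Q, K) = (1 + K)*(-2 + Q)
F(Y, N) = -2 + Y/2 (F(Y, N) = -2 + (Y + 0*Y)/2 = -2 + (Y + 0)/2 = -2 + Y/2)
1/F(-69, j(-3, -1)) = 1/(-2 + (½)*(-69)) = 1/(-2 - 69/2) = 1/(-73/2) = -2/73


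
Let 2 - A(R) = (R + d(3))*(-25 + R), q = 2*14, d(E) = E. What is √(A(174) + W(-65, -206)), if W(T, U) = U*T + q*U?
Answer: I*√18749 ≈ 136.93*I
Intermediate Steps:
q = 28
A(R) = 2 - (-25 + R)*(3 + R) (A(R) = 2 - (R + 3)*(-25 + R) = 2 - (3 + R)*(-25 + R) = 2 - (-25 + R)*(3 + R))
W(T, U) = 28*U + T*U (W(T, U) = U*T + 28*U = T*U + 28*U = 28*U + T*U)
√(A(174) + W(-65, -206)) = √((77 - 1*174² + 22*174) - 206*(28 - 65)) = √((77 - 1*30276 + 3828) - 206*(-37)) = √((77 - 30276 + 3828) + 7622) = √(-26371 + 7622) = √(-18749) = I*√18749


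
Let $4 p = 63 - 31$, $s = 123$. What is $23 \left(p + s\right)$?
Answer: $3013$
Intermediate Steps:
$p = 8$ ($p = \frac{63 - 31}{4} = \frac{1}{4} \cdot 32 = 8$)
$23 \left(p + s\right) = 23 \left(8 + 123\right) = 23 \cdot 131 = 3013$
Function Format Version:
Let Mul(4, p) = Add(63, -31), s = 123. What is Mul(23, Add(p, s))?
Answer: 3013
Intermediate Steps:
p = 8 (p = Mul(Rational(1, 4), Add(63, -31)) = Mul(Rational(1, 4), 32) = 8)
Mul(23, Add(p, s)) = Mul(23, Add(8, 123)) = Mul(23, 131) = 3013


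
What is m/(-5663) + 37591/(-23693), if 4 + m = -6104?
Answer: -68160989/134173459 ≈ -0.50801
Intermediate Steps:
m = -6108 (m = -4 - 6104 = -6108)
m/(-5663) + 37591/(-23693) = -6108/(-5663) + 37591/(-23693) = -6108*(-1/5663) + 37591*(-1/23693) = 6108/5663 - 37591/23693 = -68160989/134173459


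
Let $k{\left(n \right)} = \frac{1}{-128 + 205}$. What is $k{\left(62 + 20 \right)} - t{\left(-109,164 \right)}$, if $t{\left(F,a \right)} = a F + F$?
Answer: $\frac{1384846}{77} \approx 17985.0$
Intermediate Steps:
$t{\left(F,a \right)} = F + F a$ ($t{\left(F,a \right)} = F a + F = F + F a$)
$k{\left(n \right)} = \frac{1}{77}$
$k{\left(62 + 20 \right)} - t{\left(-109,164 \right)} = \frac{1}{77} - - 109 \left(1 + 164\right) = \frac{1}{77} - \left(-109\right) 165 = \frac{1}{77} - -17985 = \frac{1}{77} + 17985 = \frac{1384846}{77}$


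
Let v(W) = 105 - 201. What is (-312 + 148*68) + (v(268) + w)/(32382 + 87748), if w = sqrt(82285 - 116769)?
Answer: 585753832/60065 + I*sqrt(8621)/60065 ≈ 9752.0 + 0.0015458*I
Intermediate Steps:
w = 2*I*sqrt(8621) (w = sqrt(-34484) = 2*I*sqrt(8621) ≈ 185.7*I)
v(W) = -96
(-312 + 148*68) + (v(268) + w)/(32382 + 87748) = (-312 + 148*68) + (-96 + 2*I*sqrt(8621))/(32382 + 87748) = (-312 + 10064) + (-96 + 2*I*sqrt(8621))/120130 = 9752 + (-96 + 2*I*sqrt(8621))*(1/120130) = 9752 + (-48/60065 + I*sqrt(8621)/60065) = 585753832/60065 + I*sqrt(8621)/60065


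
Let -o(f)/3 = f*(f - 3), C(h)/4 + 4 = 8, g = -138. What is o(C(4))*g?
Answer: 86112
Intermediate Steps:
C(h) = 16 (C(h) = -16 + 4*8 = -16 + 32 = 16)
o(f) = -3*f*(-3 + f) (o(f) = -3*f*(f - 3) = -3*f*(-3 + f))
o(C(4))*g = (3*16*(3 - 1*16))*(-138) = (3*16*(3 - 16))*(-138) = (3*16*(-13))*(-138) = -624*(-138) = 86112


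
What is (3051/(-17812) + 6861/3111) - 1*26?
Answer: -7256967/302804 ≈ -23.966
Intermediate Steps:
(3051/(-17812) + 6861/3111) - 1*26 = (3051*(-1/17812) + 6861*(1/3111)) - 26 = (-3051/17812 + 2287/1037) - 26 = 615937/302804 - 26 = -7256967/302804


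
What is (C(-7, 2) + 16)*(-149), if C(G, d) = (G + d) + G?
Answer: -596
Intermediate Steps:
C(G, d) = d + 2*G
(C(-7, 2) + 16)*(-149) = ((2 + 2*(-7)) + 16)*(-149) = ((2 - 14) + 16)*(-149) = (-12 + 16)*(-149) = 4*(-149) = -596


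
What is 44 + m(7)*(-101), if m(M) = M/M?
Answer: -57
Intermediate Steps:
m(M) = 1
44 + m(7)*(-101) = 44 + 1*(-101) = 44 - 101 = -57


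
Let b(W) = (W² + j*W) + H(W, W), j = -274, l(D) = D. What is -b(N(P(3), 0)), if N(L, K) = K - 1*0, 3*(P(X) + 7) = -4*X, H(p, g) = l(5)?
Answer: -5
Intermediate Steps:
H(p, g) = 5
P(X) = -7 - 4*X/3 (P(X) = -7 + (-4*X)/3 = -7 - 4*X/3)
N(L, K) = K (N(L, K) = K + 0 = K)
b(W) = 5 + W² - 274*W (b(W) = (W² - 274*W) + 5 = 5 + W² - 274*W)
-b(N(P(3), 0)) = -(5 + 0² - 274*0) = -(5 + 0 + 0) = -1*5 = -5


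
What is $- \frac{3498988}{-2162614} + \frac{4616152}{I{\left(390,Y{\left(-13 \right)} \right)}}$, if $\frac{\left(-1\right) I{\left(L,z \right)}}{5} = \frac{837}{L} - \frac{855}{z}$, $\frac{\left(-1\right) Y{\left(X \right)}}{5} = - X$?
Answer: $- \frac{9982687268746}{165439971} \approx -60340.0$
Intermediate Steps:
$Y{\left(X \right)} = 5 X$ ($Y{\left(X \right)} = - 5 \left(- X\right) = 5 X$)
$I{\left(L,z \right)} = - \frac{4185}{L} + \frac{4275}{z}$ ($I{\left(L,z \right)} = - 5 \left(\frac{837}{L} - \frac{855}{z}\right) = - 5 \left(- \frac{855}{z} + \frac{837}{L}\right) = - \frac{4185}{L} + \frac{4275}{z}$)
$- \frac{3498988}{-2162614} + \frac{4616152}{I{\left(390,Y{\left(-13 \right)} \right)}} = - \frac{3498988}{-2162614} + \frac{4616152}{- \frac{4185}{390} + \frac{4275}{5 \left(-13\right)}} = \left(-3498988\right) \left(- \frac{1}{2162614}\right) + \frac{4616152}{\left(-4185\right) \frac{1}{390} + \frac{4275}{-65}} = \frac{1749494}{1081307} + \frac{4616152}{- \frac{279}{26} + 4275 \left(- \frac{1}{65}\right)} = \frac{1749494}{1081307} + \frac{4616152}{- \frac{279}{26} - \frac{855}{13}} = \frac{1749494}{1081307} + \frac{4616152}{- \frac{153}{2}} = \frac{1749494}{1081307} + 4616152 \left(- \frac{2}{153}\right) = \frac{1749494}{1081307} - \frac{9232304}{153} = - \frac{9982687268746}{165439971}$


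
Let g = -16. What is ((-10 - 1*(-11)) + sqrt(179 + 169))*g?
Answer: -16 - 32*sqrt(87) ≈ -314.48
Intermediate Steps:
((-10 - 1*(-11)) + sqrt(179 + 169))*g = ((-10 - 1*(-11)) + sqrt(179 + 169))*(-16) = ((-10 + 11) + sqrt(348))*(-16) = (1 + 2*sqrt(87))*(-16) = -16 - 32*sqrt(87)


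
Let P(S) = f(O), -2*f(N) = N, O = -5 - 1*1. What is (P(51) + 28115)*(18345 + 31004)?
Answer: 1387595182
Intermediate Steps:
O = -6 (O = -5 - 1 = -6)
f(N) = -N/2
P(S) = 3 (P(S) = -½*(-6) = 3)
(P(51) + 28115)*(18345 + 31004) = (3 + 28115)*(18345 + 31004) = 28118*49349 = 1387595182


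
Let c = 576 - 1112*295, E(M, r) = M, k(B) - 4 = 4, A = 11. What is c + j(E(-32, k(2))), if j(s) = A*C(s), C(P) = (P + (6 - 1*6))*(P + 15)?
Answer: -321480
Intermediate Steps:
k(B) = 8 (k(B) = 4 + 4 = 8)
C(P) = P*(15 + P) (C(P) = (P + (6 - 6))*(15 + P) = (P + 0)*(15 + P) = P*(15 + P))
j(s) = 11*s*(15 + s) (j(s) = 11*(s*(15 + s)) = 11*s*(15 + s))
c = -327464 (c = 576 - 328040 = -327464)
c + j(E(-32, k(2))) = -327464 + 11*(-32)*(15 - 32) = -327464 + 11*(-32)*(-17) = -327464 + 5984 = -321480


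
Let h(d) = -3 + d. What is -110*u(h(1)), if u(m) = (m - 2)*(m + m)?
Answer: -1760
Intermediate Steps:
u(m) = 2*m*(-2 + m) (u(m) = (-2 + m)*(2*m) = 2*m*(-2 + m))
-110*u(h(1)) = -220*(-3 + 1)*(-2 + (-3 + 1)) = -220*(-2)*(-2 - 2) = -220*(-2)*(-4) = -110*16 = -1760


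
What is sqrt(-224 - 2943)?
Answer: I*sqrt(3167) ≈ 56.276*I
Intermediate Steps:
sqrt(-224 - 2943) = sqrt(-3167) = I*sqrt(3167)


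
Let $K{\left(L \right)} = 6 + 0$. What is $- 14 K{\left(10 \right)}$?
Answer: $-84$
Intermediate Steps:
$K{\left(L \right)} = 6$
$- 14 K{\left(10 \right)} = \left(-14\right) 6 = -84$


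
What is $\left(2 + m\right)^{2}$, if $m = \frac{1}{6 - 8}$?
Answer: $\frac{9}{4} \approx 2.25$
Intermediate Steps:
$m = - \frac{1}{2}$ ($m = \frac{1}{-2} = - \frac{1}{2} \approx -0.5$)
$\left(2 + m\right)^{2} = \left(2 - \frac{1}{2}\right)^{2} = \left(\frac{3}{2}\right)^{2} = \frac{9}{4}$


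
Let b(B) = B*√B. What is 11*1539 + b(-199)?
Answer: 16929 - 199*I*√199 ≈ 16929.0 - 2807.2*I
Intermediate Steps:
b(B) = B^(3/2)
11*1539 + b(-199) = 11*1539 + (-199)^(3/2) = 16929 - 199*I*√199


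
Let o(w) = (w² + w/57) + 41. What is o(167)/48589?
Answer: 1592177/2769573 ≈ 0.57488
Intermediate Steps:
o(w) = 41 + w² + w/57 (o(w) = (w² + w/57) + 41 = 41 + w² + w/57)
o(167)/48589 = (41 + 167² + (1/57)*167)/48589 = (41 + 27889 + 167/57)*(1/48589) = (1592177/57)*(1/48589) = 1592177/2769573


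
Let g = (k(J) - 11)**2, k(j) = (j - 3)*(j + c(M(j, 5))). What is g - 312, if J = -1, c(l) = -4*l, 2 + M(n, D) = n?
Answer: 2713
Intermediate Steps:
M(n, D) = -2 + n
k(j) = (-3 + j)*(8 - 3*j) (k(j) = (j - 3)*(j - 4*(-2 + j)) = (-3 + j)*(j + (8 - 4*j)) = (-3 + j)*(8 - 3*j))
g = 3025 (g = ((-24 - 3*(-1)**2 + 17*(-1)) - 11)**2 = ((-24 - 3*1 - 17) - 11)**2 = ((-24 - 3 - 17) - 11)**2 = (-44 - 11)**2 = (-55)**2 = 3025)
g - 312 = 3025 - 312 = 2713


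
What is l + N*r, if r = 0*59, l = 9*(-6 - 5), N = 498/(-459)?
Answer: -99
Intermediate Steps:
N = -166/153 (N = 498*(-1/459) = -166/153 ≈ -1.0850)
l = -99 (l = 9*(-11) = -99)
r = 0
l + N*r = -99 - 166/153*0 = -99 + 0 = -99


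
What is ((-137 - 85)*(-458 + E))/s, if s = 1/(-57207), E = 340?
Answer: -1498594572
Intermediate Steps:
s = -1/57207 ≈ -1.7480e-5
((-137 - 85)*(-458 + E))/s = ((-137 - 85)*(-458 + 340))/(-1/57207) = -222*(-118)*(-57207) = 26196*(-57207) = -1498594572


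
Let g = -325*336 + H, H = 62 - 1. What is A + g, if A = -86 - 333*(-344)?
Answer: 5327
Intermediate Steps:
H = 61
A = 114466 (A = -86 + 114552 = 114466)
g = -109139 (g = -325*336 + 61 = -109200 + 61 = -109139)
A + g = 114466 - 109139 = 5327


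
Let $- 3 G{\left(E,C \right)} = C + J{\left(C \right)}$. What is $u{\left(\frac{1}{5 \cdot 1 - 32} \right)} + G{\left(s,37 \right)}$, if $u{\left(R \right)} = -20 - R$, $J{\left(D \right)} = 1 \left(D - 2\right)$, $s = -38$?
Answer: $- \frac{1187}{27} \approx -43.963$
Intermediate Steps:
$J{\left(D \right)} = -2 + D$ ($J{\left(D \right)} = 1 \left(-2 + D\right) = -2 + D$)
$G{\left(E,C \right)} = \frac{2}{3} - \frac{2 C}{3}$ ($G{\left(E,C \right)} = - \frac{C + \left(-2 + C\right)}{3} = - \frac{-2 + 2 C}{3} = \frac{2}{3} - \frac{2 C}{3}$)
$u{\left(\frac{1}{5 \cdot 1 - 32} \right)} + G{\left(s,37 \right)} = \left(-20 - \frac{1}{5 \cdot 1 - 32}\right) + \left(\frac{2}{3} - \frac{74}{3}\right) = \left(-20 - \frac{1}{5 - 32}\right) + \left(\frac{2}{3} - \frac{74}{3}\right) = \left(-20 - \frac{1}{-27}\right) - 24 = \left(-20 - - \frac{1}{27}\right) - 24 = \left(-20 + \frac{1}{27}\right) - 24 = - \frac{539}{27} - 24 = - \frac{1187}{27}$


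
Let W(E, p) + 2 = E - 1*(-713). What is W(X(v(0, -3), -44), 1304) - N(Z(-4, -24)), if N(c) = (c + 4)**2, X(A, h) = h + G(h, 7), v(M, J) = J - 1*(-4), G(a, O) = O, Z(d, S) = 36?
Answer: -926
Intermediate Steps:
v(M, J) = 4 + J (v(M, J) = J + 4 = 4 + J)
X(A, h) = 7 + h (X(A, h) = h + 7 = 7 + h)
W(E, p) = 711 + E (W(E, p) = -2 + (E - 1*(-713)) = -2 + (E + 713) = -2 + (713 + E) = 711 + E)
N(c) = (4 + c)**2
W(X(v(0, -3), -44), 1304) - N(Z(-4, -24)) = (711 + (7 - 44)) - (4 + 36)**2 = (711 - 37) - 1*40**2 = 674 - 1*1600 = 674 - 1600 = -926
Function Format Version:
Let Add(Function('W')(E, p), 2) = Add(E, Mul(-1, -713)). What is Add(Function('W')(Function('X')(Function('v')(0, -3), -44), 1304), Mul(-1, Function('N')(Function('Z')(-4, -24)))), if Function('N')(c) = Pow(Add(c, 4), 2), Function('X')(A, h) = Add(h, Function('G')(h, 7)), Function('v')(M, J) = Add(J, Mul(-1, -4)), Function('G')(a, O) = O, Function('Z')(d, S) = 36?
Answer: -926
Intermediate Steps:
Function('v')(M, J) = Add(4, J) (Function('v')(M, J) = Add(J, 4) = Add(4, J))
Function('X')(A, h) = Add(7, h) (Function('X')(A, h) = Add(h, 7) = Add(7, h))
Function('W')(E, p) = Add(711, E) (Function('W')(E, p) = Add(-2, Add(E, Mul(-1, -713))) = Add(-2, Add(E, 713)) = Add(-2, Add(713, E)) = Add(711, E))
Function('N')(c) = Pow(Add(4, c), 2)
Add(Function('W')(Function('X')(Function('v')(0, -3), -44), 1304), Mul(-1, Function('N')(Function('Z')(-4, -24)))) = Add(Add(711, Add(7, -44)), Mul(-1, Pow(Add(4, 36), 2))) = Add(Add(711, -37), Mul(-1, Pow(40, 2))) = Add(674, Mul(-1, 1600)) = Add(674, -1600) = -926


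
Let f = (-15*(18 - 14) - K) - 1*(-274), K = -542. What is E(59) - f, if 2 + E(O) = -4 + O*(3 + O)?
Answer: 2896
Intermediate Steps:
f = 756 (f = (-15*(18 - 14) - 1*(-542)) - 1*(-274) = (-15*4 + 542) + 274 = (-60 + 542) + 274 = 482 + 274 = 756)
E(O) = -6 + O*(3 + O) (E(O) = -2 + (-4 + O*(3 + O)) = -6 + O*(3 + O))
E(59) - f = (-6 + 59² + 3*59) - 1*756 = (-6 + 3481 + 177) - 756 = 3652 - 756 = 2896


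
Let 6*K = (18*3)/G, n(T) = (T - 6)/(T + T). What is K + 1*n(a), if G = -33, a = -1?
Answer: 71/22 ≈ 3.2273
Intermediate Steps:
n(T) = (-6 + T)/(2*T) (n(T) = (-6 + T)/((2*T)) = (-6 + T)*(1/(2*T)) = (-6 + T)/(2*T))
K = -3/11 (K = ((18*3)/(-33))/6 = (54*(-1/33))/6 = (1/6)*(-18/11) = -3/11 ≈ -0.27273)
K + 1*n(a) = -3/11 + 1*((1/2)*(-6 - 1)/(-1)) = -3/11 + 1*((1/2)*(-1)*(-7)) = -3/11 + 1*(7/2) = -3/11 + 7/2 = 71/22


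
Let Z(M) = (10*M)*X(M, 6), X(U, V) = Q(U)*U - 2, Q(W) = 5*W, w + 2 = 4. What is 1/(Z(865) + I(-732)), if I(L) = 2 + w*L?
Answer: 1/32360712488 ≈ 3.0902e-11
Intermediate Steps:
w = 2 (w = -2 + 4 = 2)
X(U, V) = -2 + 5*U² (X(U, V) = (5*U)*U - 2 = 5*U² - 2 = -2 + 5*U²)
I(L) = 2 + 2*L
Z(M) = 10*M*(-2 + 5*M²) (Z(M) = (10*M)*(-2 + 5*M²) = 10*M*(-2 + 5*M²))
1/(Z(865) + I(-732)) = 1/((-20*865 + 50*865³) + (2 + 2*(-732))) = 1/((-17300 + 50*647214625) + (2 - 1464)) = 1/((-17300 + 32360731250) - 1462) = 1/(32360713950 - 1462) = 1/32360712488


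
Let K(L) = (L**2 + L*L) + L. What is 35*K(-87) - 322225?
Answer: 204560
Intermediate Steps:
K(L) = L + 2*L**2 (K(L) = (L**2 + L**2) + L = 2*L**2 + L = L + 2*L**2)
35*K(-87) - 322225 = 35*(-87*(1 + 2*(-87))) - 322225 = 35*(-87*(1 - 174)) - 322225 = 35*(-87*(-173)) - 322225 = 35*15051 - 322225 = 526785 - 322225 = 204560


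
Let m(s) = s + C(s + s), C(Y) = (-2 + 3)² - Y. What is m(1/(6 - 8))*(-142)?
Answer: -213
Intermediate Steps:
C(Y) = 1 - Y (C(Y) = 1² - Y = 1 - Y)
m(s) = 1 - s (m(s) = s + (1 - (s + s)) = s + (1 - 2*s) = 1 - s)
m(1/(6 - 8))*(-142) = (1 - 1/(6 - 8))*(-142) = (1 - 1/(-2))*(-142) = (1 - 1*(-½))*(-142) = (1 + ½)*(-142) = (3/2)*(-142) = -213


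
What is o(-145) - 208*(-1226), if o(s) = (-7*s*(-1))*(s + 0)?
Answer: 402183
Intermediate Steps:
o(s) = 7*s**2 (o(s) = (-(-7)*s)*s = (7*s)*s = 7*s**2)
o(-145) - 208*(-1226) = 7*(-145)**2 - 208*(-1226) = 7*21025 + 255008 = 147175 + 255008 = 402183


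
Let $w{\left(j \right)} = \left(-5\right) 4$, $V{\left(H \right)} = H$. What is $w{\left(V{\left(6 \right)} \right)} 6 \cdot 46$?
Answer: $-5520$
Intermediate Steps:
$w{\left(j \right)} = -20$
$w{\left(V{\left(6 \right)} \right)} 6 \cdot 46 = \left(-20\right) 6 \cdot 46 = \left(-120\right) 46 = -5520$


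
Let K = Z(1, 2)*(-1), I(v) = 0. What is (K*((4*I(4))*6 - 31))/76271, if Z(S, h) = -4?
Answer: -124/76271 ≈ -0.0016258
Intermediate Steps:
K = 4 (K = -4*(-1) = 4)
(K*((4*I(4))*6 - 31))/76271 = (4*((4*0)*6 - 31))/76271 = (4*(0*6 - 31))*(1/76271) = (4*(0 - 31))*(1/76271) = (4*(-31))*(1/76271) = -124*1/76271 = -124/76271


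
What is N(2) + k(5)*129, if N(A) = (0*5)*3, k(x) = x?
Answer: 645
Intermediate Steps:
N(A) = 0 (N(A) = 0*3 = 0)
N(2) + k(5)*129 = 0 + 5*129 = 0 + 645 = 645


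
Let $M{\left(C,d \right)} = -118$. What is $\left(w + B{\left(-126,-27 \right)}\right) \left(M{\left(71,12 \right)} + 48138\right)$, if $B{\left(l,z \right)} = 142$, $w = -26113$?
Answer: $-1247127420$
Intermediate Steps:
$\left(w + B{\left(-126,-27 \right)}\right) \left(M{\left(71,12 \right)} + 48138\right) = \left(-26113 + 142\right) \left(-118 + 48138\right) = \left(-25971\right) 48020 = -1247127420$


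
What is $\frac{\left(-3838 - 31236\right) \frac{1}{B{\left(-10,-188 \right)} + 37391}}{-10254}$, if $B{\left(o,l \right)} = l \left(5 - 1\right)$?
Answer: $\frac{17537}{187848153} \approx 9.3357 \cdot 10^{-5}$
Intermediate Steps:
$B{\left(o,l \right)} = 4 l$ ($B{\left(o,l \right)} = l 4 = 4 l$)
$\frac{\left(-3838 - 31236\right) \frac{1}{B{\left(-10,-188 \right)} + 37391}}{-10254} = \frac{\left(-3838 - 31236\right) \frac{1}{4 \left(-188\right) + 37391}}{-10254} = - \frac{35074}{-752 + 37391} \left(- \frac{1}{10254}\right) = - \frac{35074}{36639} \left(- \frac{1}{10254}\right) = \left(-35074\right) \frac{1}{36639} \left(- \frac{1}{10254}\right) = \left(- \frac{35074}{36639}\right) \left(- \frac{1}{10254}\right) = \frac{17537}{187848153}$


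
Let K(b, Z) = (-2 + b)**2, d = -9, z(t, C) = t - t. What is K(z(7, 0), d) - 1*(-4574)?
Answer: 4578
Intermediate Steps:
z(t, C) = 0
K(z(7, 0), d) - 1*(-4574) = (-2 + 0)**2 - 1*(-4574) = (-2)**2 + 4574 = 4 + 4574 = 4578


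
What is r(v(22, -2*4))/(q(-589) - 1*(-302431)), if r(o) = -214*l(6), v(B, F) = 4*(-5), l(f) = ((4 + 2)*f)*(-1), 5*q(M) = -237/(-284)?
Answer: 10939680/429452257 ≈ 0.025474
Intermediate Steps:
q(M) = 237/1420 (q(M) = (-237/(-284))/5 = (-237*(-1/284))/5 = (⅕)*(237/284) = 237/1420)
l(f) = -6*f (l(f) = (6*f)*(-1) = -6*f)
v(B, F) = -20
r(o) = 7704 (r(o) = -(-1284)*6 = -214*(-36) = 7704)
r(v(22, -2*4))/(q(-589) - 1*(-302431)) = 7704/(237/1420 - 1*(-302431)) = 7704/(237/1420 + 302431) = 7704/(429452257/1420) = 7704*(1420/429452257) = 10939680/429452257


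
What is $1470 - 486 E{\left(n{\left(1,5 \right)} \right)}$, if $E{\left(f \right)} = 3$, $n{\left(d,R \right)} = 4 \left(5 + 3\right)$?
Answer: $12$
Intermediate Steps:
$n{\left(d,R \right)} = 32$ ($n{\left(d,R \right)} = 4 \cdot 8 = 32$)
$1470 - 486 E{\left(n{\left(1,5 \right)} \right)} = 1470 - 1458 = 12$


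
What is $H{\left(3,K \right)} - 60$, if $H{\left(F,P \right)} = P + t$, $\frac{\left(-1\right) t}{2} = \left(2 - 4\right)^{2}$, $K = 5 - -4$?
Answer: $-59$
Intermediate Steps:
$K = 9$ ($K = 5 + 4 = 9$)
$t = -8$ ($t = - 2 \left(2 - 4\right)^{2} = - 2 \left(-2\right)^{2} = \left(-2\right) 4 = -8$)
$H{\left(F,P \right)} = -8 + P$ ($H{\left(F,P \right)} = P - 8 = -8 + P$)
$H{\left(3,K \right)} - 60 = \left(-8 + 9\right) - 60 = 1 - 60 = -59$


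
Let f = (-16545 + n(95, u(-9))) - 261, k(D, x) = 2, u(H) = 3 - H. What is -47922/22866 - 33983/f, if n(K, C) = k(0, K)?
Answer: -4704335/64040044 ≈ -0.073459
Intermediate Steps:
n(K, C) = 2
f = -16804 (f = (-16545 + 2) - 261 = -16543 - 261 = -16804)
-47922/22866 - 33983/f = -47922/22866 - 33983/(-16804) = -47922*1/22866 - 33983*(-1/16804) = -7987/3811 + 33983/16804 = -4704335/64040044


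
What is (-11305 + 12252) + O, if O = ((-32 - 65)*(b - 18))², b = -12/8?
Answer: 14314877/4 ≈ 3.5787e+6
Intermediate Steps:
b = -3/2 (b = -12*⅛ = -3/2 ≈ -1.5000)
O = 14311089/4 (O = ((-32 - 65)*(-3/2 - 18))² = (-97*(-39/2))² = (3783/2)² = 14311089/4 ≈ 3.5778e+6)
(-11305 + 12252) + O = (-11305 + 12252) + 14311089/4 = 947 + 14311089/4 = 14314877/4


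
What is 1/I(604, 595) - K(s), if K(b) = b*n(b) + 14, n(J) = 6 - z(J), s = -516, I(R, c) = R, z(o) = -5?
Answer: 3419849/604 ≈ 5662.0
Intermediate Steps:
n(J) = 11 (n(J) = 6 - 1*(-5) = 6 + 5 = 11)
K(b) = 14 + 11*b (K(b) = b*11 + 14 = 11*b + 14 = 14 + 11*b)
1/I(604, 595) - K(s) = 1/604 - (14 + 11*(-516)) = 1/604 - (14 - 5676) = 1/604 - 1*(-5662) = 1/604 + 5662 = 3419849/604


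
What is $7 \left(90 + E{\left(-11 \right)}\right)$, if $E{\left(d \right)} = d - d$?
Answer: $630$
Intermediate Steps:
$E{\left(d \right)} = 0$
$7 \left(90 + E{\left(-11 \right)}\right) = 7 \left(90 + 0\right) = 7 \cdot 90 = 630$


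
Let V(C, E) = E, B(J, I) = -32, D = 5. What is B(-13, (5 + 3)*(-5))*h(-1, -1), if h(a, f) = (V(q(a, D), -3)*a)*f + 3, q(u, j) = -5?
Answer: 0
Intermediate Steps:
h(a, f) = 3 - 3*a*f (h(a, f) = (-3*a)*f + 3 = -3*a*f + 3 = 3 - 3*a*f)
B(-13, (5 + 3)*(-5))*h(-1, -1) = -32*(3 - 3*(-1)*(-1)) = -32*(3 - 3) = -32*0 = 0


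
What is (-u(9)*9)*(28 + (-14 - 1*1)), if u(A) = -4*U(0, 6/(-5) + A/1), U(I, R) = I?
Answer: 0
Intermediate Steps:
u(A) = 0 (u(A) = -4*0 = 0)
(-u(9)*9)*(28 + (-14 - 1*1)) = (-1*0*9)*(28 + (-14 - 1*1)) = (0*9)*(28 + (-14 - 1)) = 0*(28 - 15) = 0*13 = 0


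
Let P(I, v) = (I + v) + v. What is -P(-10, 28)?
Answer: -46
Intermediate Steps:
P(I, v) = I + 2*v
-P(-10, 28) = -(-10 + 2*28) = -(-10 + 56) = -1*46 = -46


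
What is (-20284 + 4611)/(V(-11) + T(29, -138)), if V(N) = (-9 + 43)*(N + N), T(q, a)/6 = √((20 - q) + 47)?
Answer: 2930851/139534 + 47019*√38/279068 ≈ 22.043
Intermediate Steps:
T(q, a) = 6*√(67 - q) (T(q, a) = 6*√((20 - q) + 47) = 6*√(67 - q))
V(N) = 68*N (V(N) = 34*(2*N) = 68*N)
(-20284 + 4611)/(V(-11) + T(29, -138)) = (-20284 + 4611)/(68*(-11) + 6*√(67 - 1*29)) = -15673/(-748 + 6*√(67 - 29)) = -15673/(-748 + 6*√38)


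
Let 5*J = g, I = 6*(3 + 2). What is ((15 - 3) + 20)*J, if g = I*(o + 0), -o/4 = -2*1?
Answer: 1536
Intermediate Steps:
I = 30 (I = 6*5 = 30)
o = 8 (o = -(-8) = -4*(-2) = 8)
g = 240 (g = 30*(8 + 0) = 30*8 = 240)
J = 48 (J = (⅕)*240 = 48)
((15 - 3) + 20)*J = ((15 - 3) + 20)*48 = (12 + 20)*48 = 32*48 = 1536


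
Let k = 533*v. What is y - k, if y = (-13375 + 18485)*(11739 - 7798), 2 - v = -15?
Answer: 20129449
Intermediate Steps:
v = 17 (v = 2 - 1*(-15) = 2 + 15 = 17)
y = 20138510 (y = 5110*3941 = 20138510)
k = 9061 (k = 533*17 = 9061)
y - k = 20138510 - 1*9061 = 20138510 - 9061 = 20129449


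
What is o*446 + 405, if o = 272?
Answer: 121717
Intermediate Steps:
o*446 + 405 = 272*446 + 405 = 121312 + 405 = 121717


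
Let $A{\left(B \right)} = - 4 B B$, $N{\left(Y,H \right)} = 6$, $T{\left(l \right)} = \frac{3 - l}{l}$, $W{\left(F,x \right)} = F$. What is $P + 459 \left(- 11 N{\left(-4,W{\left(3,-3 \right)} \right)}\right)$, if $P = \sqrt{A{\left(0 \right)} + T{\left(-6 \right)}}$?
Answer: $-30294 + \frac{i \sqrt{6}}{2} \approx -30294.0 + 1.2247 i$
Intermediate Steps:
$T{\left(l \right)} = \frac{3 - l}{l}$
$A{\left(B \right)} = - 4 B^{2}$
$P = \frac{i \sqrt{6}}{2}$ ($P = \sqrt{- 4 \cdot 0^{2} + \frac{3 - -6}{-6}} = \sqrt{\left(-4\right) 0 - \frac{3 + 6}{6}} = \sqrt{0 - \frac{3}{2}} = \sqrt{- \frac{3}{2}} = \frac{i \sqrt{6}}{2} \approx 1.2247 i$)
$P + 459 \left(- 11 N{\left(-4,W{\left(3,-3 \right)} \right)}\right) = \frac{i \sqrt{6}}{2} + 459 \left(\left(-11\right) 6\right) = \frac{i \sqrt{6}}{2} + 459 \left(-66\right) = \frac{i \sqrt{6}}{2} - 30294 = -30294 + \frac{i \sqrt{6}}{2}$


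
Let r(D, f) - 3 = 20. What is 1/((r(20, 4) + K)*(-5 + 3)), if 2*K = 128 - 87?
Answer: -1/87 ≈ -0.011494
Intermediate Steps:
r(D, f) = 23 (r(D, f) = 3 + 20 = 23)
K = 41/2 (K = (128 - 87)/2 = (1/2)*41 = 41/2 ≈ 20.500)
1/((r(20, 4) + K)*(-5 + 3)) = 1/((23 + 41/2)*(-5 + 3)) = 1/((87/2)*(-2)) = (2/87)*(-1/2) = -1/87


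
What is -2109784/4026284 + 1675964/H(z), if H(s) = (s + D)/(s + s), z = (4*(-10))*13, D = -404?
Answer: 438613835615414/232517901 ≈ 1.8864e+6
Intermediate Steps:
z = -520 (z = -40*13 = -520)
H(s) = (-404 + s)/(2*s) (H(s) = (s - 404)/(s + s) = (-404 + s)/((2*s)) = (-404 + s)*(1/(2*s)) = (-404 + s)/(2*s))
-2109784/4026284 + 1675964/H(z) = -2109784/4026284 + 1675964/(((½)*(-404 - 520)/(-520))) = -2109784*1/4026284 + 1675964/(((½)*(-1/520)*(-924))) = -527446/1006571 + 1675964/(231/260) = -527446/1006571 + 1675964*(260/231) = -527446/1006571 + 435750640/231 = 438613835615414/232517901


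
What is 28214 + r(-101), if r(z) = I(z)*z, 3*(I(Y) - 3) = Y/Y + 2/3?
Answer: 250694/9 ≈ 27855.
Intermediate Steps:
I(Y) = 32/9 (I(Y) = 3 + (Y/Y + 2/3)/3 = 3 + (1 + 2*(⅓))/3 = 3 + (1 + ⅔)/3 = 3 + (⅓)*(5/3) = 3 + 5/9 = 32/9)
r(z) = 32*z/9
28214 + r(-101) = 28214 + (32/9)*(-101) = 28214 - 3232/9 = 250694/9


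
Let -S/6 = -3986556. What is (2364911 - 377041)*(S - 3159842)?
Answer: 41267175337780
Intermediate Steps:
S = 23919336 (S = -6*(-3986556) = 23919336)
(2364911 - 377041)*(S - 3159842) = (2364911 - 377041)*(23919336 - 3159842) = 1987870*20759494 = 41267175337780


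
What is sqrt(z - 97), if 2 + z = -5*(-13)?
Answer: I*sqrt(34) ≈ 5.8309*I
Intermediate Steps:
z = 63 (z = -2 - 5*(-13) = -2 + 65 = 63)
sqrt(z - 97) = sqrt(63 - 97) = sqrt(-34) = I*sqrt(34)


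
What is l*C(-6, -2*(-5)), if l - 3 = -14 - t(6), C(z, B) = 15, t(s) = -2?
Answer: -135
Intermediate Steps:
l = -9 (l = 3 + (-14 - 1*(-2)) = 3 + (-14 + 2) = 3 - 12 = -9)
l*C(-6, -2*(-5)) = -9*15 = -135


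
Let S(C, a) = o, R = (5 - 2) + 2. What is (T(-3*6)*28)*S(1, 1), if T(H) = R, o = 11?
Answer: 1540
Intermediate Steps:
R = 5 (R = 3 + 2 = 5)
T(H) = 5
S(C, a) = 11
(T(-3*6)*28)*S(1, 1) = (5*28)*11 = 140*11 = 1540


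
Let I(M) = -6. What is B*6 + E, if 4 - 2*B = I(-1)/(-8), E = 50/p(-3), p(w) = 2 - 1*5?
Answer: -83/12 ≈ -6.9167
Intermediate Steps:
p(w) = -3 (p(w) = 2 - 5 = -3)
E = -50/3 (E = 50/(-3) = 50*(-⅓) = -50/3 ≈ -16.667)
B = 13/8 (B = 2 - (-3)/(-8) = 2 - (-3)*(-1)/8 = 2 - ½*¾ = 2 - 3/8 = 13/8 ≈ 1.6250)
B*6 + E = (13/8)*6 - 50/3 = 39/4 - 50/3 = -83/12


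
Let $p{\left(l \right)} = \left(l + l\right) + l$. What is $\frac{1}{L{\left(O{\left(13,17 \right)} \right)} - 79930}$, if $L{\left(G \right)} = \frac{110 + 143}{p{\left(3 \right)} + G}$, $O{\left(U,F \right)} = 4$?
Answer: $- \frac{13}{1038837} \approx -1.2514 \cdot 10^{-5}$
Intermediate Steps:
$p{\left(l \right)} = 3 l$ ($p{\left(l \right)} = 2 l + l = 3 l$)
$L{\left(G \right)} = \frac{253}{9 + G}$ ($L{\left(G \right)} = \frac{110 + 143}{3 \cdot 3 + G} = \frac{253}{9 + G}$)
$\frac{1}{L{\left(O{\left(13,17 \right)} \right)} - 79930} = \frac{1}{\frac{253}{9 + 4} - 79930} = \frac{1}{\frac{253}{13} - 79930} = \frac{1}{- \frac{1038837}{13}} = - \frac{13}{1038837}$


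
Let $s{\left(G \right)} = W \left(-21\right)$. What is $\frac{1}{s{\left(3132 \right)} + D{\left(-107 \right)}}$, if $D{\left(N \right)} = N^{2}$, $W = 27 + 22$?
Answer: $\frac{1}{10420} \approx 9.5969 \cdot 10^{-5}$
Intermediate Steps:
$W = 49$
$s{\left(G \right)} = -1029$ ($s{\left(G \right)} = 49 \left(-21\right) = -1029$)
$\frac{1}{s{\left(3132 \right)} + D{\left(-107 \right)}} = \frac{1}{-1029 + \left(-107\right)^{2}} = \frac{1}{-1029 + 11449} = \frac{1}{10420}$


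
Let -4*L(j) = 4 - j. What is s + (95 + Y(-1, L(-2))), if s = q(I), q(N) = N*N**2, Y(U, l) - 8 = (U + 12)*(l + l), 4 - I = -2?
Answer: 286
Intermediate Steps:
L(j) = -1 + j/4 (L(j) = -(4 - j)/4 = -1 + j/4)
I = 6 (I = 4 - 1*(-2) = 4 + 2 = 6)
Y(U, l) = 8 + 2*l*(12 + U) (Y(U, l) = 8 + (U + 12)*(l + l) = 8 + (12 + U)*(2*l) = 8 + 2*l*(12 + U))
q(N) = N**3
s = 216 (s = 6**3 = 216)
s + (95 + Y(-1, L(-2))) = 216 + (95 + (8 + 24*(-1 + (1/4)*(-2)) + 2*(-1)*(-1 + (1/4)*(-2)))) = 216 + (95 + (8 + 24*(-1 - 1/2) + 2*(-1)*(-1 - 1/2))) = 216 + (95 + (8 + 24*(-3/2) + 2*(-1)*(-3/2))) = 216 + (95 + (8 - 36 + 3)) = 216 + (95 - 25) = 216 + 70 = 286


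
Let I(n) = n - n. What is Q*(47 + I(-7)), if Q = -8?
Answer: -376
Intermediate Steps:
I(n) = 0
Q*(47 + I(-7)) = -8*(47 + 0) = -8*47 = -376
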